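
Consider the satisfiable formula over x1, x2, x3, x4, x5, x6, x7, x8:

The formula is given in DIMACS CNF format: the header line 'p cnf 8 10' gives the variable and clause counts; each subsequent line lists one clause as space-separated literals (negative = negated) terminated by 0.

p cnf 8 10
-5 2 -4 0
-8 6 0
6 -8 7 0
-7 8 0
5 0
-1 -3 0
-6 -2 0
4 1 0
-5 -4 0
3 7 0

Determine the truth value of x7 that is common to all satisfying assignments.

True

Suppose x7 = False.
From the singleton clause (x5), x5 = True.
From the singleton clause (¬x4), x4 = False.
From the singleton clause (x1), x1 = True.
From the singleton clause (¬x3), x3 = False.
Now (x3) is unsatisfied and unit — conflict.
So every satisfying assignment has x7 = True.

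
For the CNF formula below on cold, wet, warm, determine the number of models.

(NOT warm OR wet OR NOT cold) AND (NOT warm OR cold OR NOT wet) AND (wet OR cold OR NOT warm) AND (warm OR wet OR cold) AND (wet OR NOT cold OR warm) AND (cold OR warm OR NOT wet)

There are 2^3 = 8 truth assignments over (cold, wet, warm).
Check each against the 6 clauses (columns in the order cold, wet, warm):
  F F F  ✗ fails (warm OR wet OR cold)
  F F T  ✗ fails (wet OR cold OR NOT warm)
  F T F  ✗ fails (cold OR warm OR NOT wet)
  F T T  ✗ fails (NOT warm OR cold OR NOT wet)
  T F F  ✗ fails (wet OR NOT cold OR warm)
  T F T  ✗ fails (NOT warm OR wet OR NOT cold)
  T T F  ✓ satisfies all
  T T T  ✓ satisfies all
2 of the 8 rows are models.

2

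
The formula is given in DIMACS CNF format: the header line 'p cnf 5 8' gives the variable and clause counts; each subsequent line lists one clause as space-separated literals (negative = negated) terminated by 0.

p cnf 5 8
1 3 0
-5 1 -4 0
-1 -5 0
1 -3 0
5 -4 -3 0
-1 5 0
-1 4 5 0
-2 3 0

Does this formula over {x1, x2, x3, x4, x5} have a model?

No

Branch on x1: set x1 = True.
The clause (¬x5) is unit, so x5 = False.
That conflicts with the unit clause (x5).
So x1 must be the other value — set x1 = False.
The clause (x3) is unit, so x3 = True.
That conflicts with the unit clause (¬x3).
Either choice for x1 ends in contradiction.
No assignment satisfies every clause.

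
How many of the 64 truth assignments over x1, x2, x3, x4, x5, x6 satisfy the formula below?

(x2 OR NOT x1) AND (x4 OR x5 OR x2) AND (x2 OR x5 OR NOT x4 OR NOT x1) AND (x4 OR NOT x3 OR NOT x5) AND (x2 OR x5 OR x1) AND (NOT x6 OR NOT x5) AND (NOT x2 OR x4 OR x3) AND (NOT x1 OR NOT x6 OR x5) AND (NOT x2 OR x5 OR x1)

10

There are 2^6 = 64 truth assignments over (x1, x2, x3, x4, x5, x6).
Split on x6. With x6 = true, the clauses containing x6 are satisfied and NOT x6 drops from the rest; 0 of the 2^5 = 32 assignments to the other variables satisfy what remains.
With x6 = false, by the same count on the reduced clause set, 10 assignments work.
Total: 0 + 10 = 10.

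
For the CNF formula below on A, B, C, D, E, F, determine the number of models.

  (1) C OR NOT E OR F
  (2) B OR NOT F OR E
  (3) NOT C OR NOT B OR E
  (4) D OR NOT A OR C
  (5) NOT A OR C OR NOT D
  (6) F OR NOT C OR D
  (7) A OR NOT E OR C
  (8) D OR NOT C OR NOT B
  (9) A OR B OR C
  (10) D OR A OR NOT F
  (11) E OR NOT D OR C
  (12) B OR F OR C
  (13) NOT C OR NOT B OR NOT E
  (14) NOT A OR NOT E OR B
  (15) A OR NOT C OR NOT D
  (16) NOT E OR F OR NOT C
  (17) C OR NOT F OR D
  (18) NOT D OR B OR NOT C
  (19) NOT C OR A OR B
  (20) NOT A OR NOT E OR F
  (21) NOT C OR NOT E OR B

There are 2^6 = 64 truth assignments over (A, B, C, D, E, F).
Split on D. With D = true, the clauses containing D are satisfied and NOT D drops from the rest; 0 of the 2^5 = 32 assignments to the other variables satisfy what remains.
With D = false, by the same count on the reduced clause set, 1 assignment works.
(One model: A=F, B=T, C=F, D=F, E=F, F=F.)
Total: 0 + 1 = 1.

1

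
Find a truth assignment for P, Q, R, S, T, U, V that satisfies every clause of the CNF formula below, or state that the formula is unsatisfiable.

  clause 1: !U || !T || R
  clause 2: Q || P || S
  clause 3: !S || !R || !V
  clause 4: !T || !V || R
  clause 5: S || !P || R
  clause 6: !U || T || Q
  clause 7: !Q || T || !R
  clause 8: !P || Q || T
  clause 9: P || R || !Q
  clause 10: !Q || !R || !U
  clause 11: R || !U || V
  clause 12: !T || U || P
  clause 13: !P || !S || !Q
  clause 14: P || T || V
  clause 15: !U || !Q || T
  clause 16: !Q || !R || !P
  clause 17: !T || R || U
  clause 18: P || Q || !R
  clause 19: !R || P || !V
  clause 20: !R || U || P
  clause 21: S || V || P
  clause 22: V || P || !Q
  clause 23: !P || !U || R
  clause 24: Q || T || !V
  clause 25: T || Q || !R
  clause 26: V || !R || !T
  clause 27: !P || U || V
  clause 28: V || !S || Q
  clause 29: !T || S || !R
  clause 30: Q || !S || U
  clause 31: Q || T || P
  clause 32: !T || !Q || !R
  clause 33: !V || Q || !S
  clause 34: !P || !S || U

UNSATISFIABLE

Try U = false.
Try T = false.
Try Q = false.
From the singleton clause (!P), P = false.
That conflicts with the unit clause (P).
Backtrack on Q: now try Q = true.
From the singleton clause (!R), R = false.
From the singleton clause (P), P = true.
From the singleton clause (S), S = true.
That conflicts with the unit clause (!S).
Either choice for Q ends in contradiction.
Backtrack on T: now try T = true.
From the singleton clause (P), P = true.
From the singleton clause (R), R = true.
From the singleton clause (!Q), Q = false.
From the singleton clause (V), V = true.
From the singleton clause (!S), S = false.
That conflicts with the unit clause (S).
Either choice for T ends in contradiction.
Backtrack on U: now try U = true.
Try T = false.
From the singleton clause (Q), Q = true.
That conflicts with the unit clause (!Q).
Backtrack on T: now try T = true.
From the singleton clause (R), R = true.
From the singleton clause (!Q), Q = false.
From the singleton clause (P), P = true.
From the singleton clause (V), V = true.
From the singleton clause (!S), S = false.
That conflicts with the unit clause (S).
Either choice for T ends in contradiction.
Either choice for U ends in contradiction.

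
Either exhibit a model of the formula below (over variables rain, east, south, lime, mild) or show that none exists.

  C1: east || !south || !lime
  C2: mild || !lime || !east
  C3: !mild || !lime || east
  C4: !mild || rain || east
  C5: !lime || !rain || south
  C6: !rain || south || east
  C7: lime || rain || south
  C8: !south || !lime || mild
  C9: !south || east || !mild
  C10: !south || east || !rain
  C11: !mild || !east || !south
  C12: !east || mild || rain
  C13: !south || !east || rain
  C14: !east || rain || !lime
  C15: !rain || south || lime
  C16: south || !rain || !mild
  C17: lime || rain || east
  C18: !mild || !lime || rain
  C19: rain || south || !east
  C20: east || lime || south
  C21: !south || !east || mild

rain: false; east: false; south: false; lime: true; mild: false

Suppose east = false.
Suppose south = false.
The clause (!rain) is unit, so rain = false.
The clause (!mild) is unit, so mild = false.
The clause (lime) is unit, so lime = true.
This assignment satisfies each clause.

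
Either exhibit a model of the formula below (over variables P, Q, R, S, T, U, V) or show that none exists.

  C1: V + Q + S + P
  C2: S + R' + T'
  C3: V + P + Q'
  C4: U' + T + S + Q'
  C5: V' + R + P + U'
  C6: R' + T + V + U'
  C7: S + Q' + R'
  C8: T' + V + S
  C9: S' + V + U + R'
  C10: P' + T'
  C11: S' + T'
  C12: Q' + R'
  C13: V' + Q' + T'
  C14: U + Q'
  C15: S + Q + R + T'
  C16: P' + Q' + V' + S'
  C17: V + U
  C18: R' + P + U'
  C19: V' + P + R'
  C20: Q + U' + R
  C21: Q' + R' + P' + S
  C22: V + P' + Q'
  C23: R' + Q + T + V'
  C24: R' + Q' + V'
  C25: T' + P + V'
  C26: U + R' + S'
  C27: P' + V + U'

P: 0,  Q: 0,  R: 0,  S: 0,  T: 0,  U: 0,  V: 1

Suppose P = 0.
Suppose V = 1.
The clause (R') is unit, so R = 0.
The clause (U') is unit, so U = 0.
The clause (Q') is unit, so Q = 0.
The clause (T') is unit, so T = 0.
Every clause is now satisfied; S is unconstrained.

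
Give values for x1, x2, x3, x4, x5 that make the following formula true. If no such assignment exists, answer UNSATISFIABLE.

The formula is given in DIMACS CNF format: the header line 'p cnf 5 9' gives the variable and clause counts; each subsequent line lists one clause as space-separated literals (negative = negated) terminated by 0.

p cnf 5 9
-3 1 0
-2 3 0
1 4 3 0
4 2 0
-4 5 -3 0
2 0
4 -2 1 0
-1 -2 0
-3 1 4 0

Unit clause (x2) forces x2 = True.
Unit clause (x3) forces x3 = True.
Unit clause (x1) forces x1 = True.
But (¬x1) is also a unit clause — contradiction.

UNSATISFIABLE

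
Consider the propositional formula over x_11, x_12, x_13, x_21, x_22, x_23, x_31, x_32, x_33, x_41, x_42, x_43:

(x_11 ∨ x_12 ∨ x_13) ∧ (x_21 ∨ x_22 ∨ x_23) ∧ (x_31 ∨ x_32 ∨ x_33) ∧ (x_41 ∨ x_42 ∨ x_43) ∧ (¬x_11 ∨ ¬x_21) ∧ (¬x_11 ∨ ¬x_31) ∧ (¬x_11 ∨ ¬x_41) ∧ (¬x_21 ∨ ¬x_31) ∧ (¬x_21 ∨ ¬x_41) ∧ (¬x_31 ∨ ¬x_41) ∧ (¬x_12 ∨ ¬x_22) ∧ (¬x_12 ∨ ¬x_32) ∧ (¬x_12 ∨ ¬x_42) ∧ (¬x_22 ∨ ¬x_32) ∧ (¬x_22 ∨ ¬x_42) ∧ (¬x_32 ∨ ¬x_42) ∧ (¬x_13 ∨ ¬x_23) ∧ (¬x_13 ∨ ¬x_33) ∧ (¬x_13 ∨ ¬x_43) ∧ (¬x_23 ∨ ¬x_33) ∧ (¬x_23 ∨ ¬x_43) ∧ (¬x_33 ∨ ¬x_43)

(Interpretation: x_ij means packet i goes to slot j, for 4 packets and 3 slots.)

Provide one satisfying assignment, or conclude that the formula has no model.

Case x_11 = False:
Case x_12 = True:
(¬x_22) alone gives x_22 = False.
(¬x_32) alone gives x_32 = False.
(¬x_42) alone gives x_42 = False.
Case x_21 = True:
(¬x_31) alone gives x_31 = False.
(x_33) alone gives x_33 = True.
(¬x_41) alone gives x_41 = False.
(x_43) alone gives x_43 = True.
Now (¬x_43) is unsatisfied and unit — conflict.
Backtrack on x_21: now try x_21 = False.
(x_23) alone gives x_23 = True.
(¬x_13) alone gives x_13 = False.
(¬x_33) alone gives x_33 = False.
(x_31) alone gives x_31 = True.
(¬x_41) alone gives x_41 = False.
(x_43) alone gives x_43 = True.
Now (¬x_43) is unsatisfied and unit — conflict.
Both values of x_21 lead to a conflict.
Backtrack on x_12: now try x_12 = False.
(x_13) alone gives x_13 = True.
(¬x_23) alone gives x_23 = False.
(¬x_33) alone gives x_33 = False.
(¬x_43) alone gives x_43 = False.
Case x_21 = True:
(¬x_31) alone gives x_31 = False.
(x_32) alone gives x_32 = True.
(¬x_41) alone gives x_41 = False.
(x_42) alone gives x_42 = True.
Now (¬x_42) is unsatisfied and unit — conflict.
Backtrack on x_21: now try x_21 = False.
(x_22) alone gives x_22 = True.
(¬x_32) alone gives x_32 = False.
(x_31) alone gives x_31 = True.
(¬x_41) alone gives x_41 = False.
(x_42) alone gives x_42 = True.
Now (¬x_42) is unsatisfied and unit — conflict.
Both values of x_21 lead to a conflict.
Both values of x_12 lead to a conflict.
Backtrack on x_11: now try x_11 = True.
(¬x_21) alone gives x_21 = False.
(¬x_31) alone gives x_31 = False.
(¬x_41) alone gives x_41 = False.
Case x_22 = True:
(¬x_12) alone gives x_12 = False.
(¬x_32) alone gives x_32 = False.
(x_33) alone gives x_33 = True.
(¬x_42) alone gives x_42 = False.
(x_43) alone gives x_43 = True.
Now (¬x_43) is unsatisfied and unit — conflict.
Backtrack on x_22: now try x_22 = False.
(x_23) alone gives x_23 = True.
(¬x_13) alone gives x_13 = False.
(¬x_33) alone gives x_33 = False.
(x_32) alone gives x_32 = True.
(¬x_12) alone gives x_12 = False.
(¬x_42) alone gives x_42 = False.
(x_43) alone gives x_43 = True.
Now (¬x_43) is unsatisfied and unit — conflict.
Both values of x_22 lead to a conflict.
Both values of x_11 lead to a conflict.

UNSATISFIABLE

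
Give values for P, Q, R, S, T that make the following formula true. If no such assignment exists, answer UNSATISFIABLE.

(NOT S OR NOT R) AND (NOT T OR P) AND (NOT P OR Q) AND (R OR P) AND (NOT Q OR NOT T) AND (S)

Unit clause (S) forces S = true.
Unit clause (NOT R) forces R = false.
Unit clause (P) forces P = true.
Unit clause (Q) forces Q = true.
Unit clause (NOT T) forces T = false.
All clauses are satisfied.

P: true,  Q: true,  R: false,  S: true,  T: false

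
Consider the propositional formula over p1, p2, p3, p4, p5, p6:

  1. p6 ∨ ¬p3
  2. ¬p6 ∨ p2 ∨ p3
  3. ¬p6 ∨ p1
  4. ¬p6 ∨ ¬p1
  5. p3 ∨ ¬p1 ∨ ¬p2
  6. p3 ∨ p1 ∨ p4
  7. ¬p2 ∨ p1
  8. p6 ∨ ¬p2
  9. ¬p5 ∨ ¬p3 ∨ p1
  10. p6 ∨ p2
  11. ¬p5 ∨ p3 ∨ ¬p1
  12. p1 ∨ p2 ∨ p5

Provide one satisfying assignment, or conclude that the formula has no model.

UNSATISFIABLE

Branch on p6: set p6 = True.
From the singleton clause (p1), p1 = True.
Now (¬p1) is unsatisfied and unit — conflict.
So p6 must be the other value — set p6 = False.
From the singleton clause (¬p3), p3 = False.
From the singleton clause (¬p2), p2 = False.
Now (p2) is unsatisfied and unit — conflict.
Either choice for p6 ends in contradiction.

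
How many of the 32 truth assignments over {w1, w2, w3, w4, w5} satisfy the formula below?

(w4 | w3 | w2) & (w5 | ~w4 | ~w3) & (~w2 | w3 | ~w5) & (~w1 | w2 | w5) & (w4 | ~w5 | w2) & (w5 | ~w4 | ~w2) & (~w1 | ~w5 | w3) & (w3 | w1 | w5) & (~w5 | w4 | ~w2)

There are 2^5 = 32 truth assignments over (w1, w2, w3, w4, w5).
Split on w3. With w3 = 1, the clauses containing w3 are satisfied and ~w3 drops from the rest; 7 of the 2^4 = 16 assignments to the other variables satisfy what remains.
With w3 = 0, by the same count on the reduced clause set, 2 assignments work.
(One model: w1=F, w2=F, w3=F, w4=T, w5=T.)
Total: 7 + 2 = 9.

9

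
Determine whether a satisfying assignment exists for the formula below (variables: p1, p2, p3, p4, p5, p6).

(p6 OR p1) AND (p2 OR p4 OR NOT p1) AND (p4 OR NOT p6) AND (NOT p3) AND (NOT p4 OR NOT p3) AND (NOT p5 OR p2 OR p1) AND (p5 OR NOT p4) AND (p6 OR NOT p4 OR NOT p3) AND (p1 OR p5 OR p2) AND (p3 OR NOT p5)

From the singleton clause (NOT p3), p3 = false.
From the singleton clause (NOT p5), p5 = false.
From the singleton clause (NOT p4), p4 = false.
From the singleton clause (NOT p6), p6 = false.
From the singleton clause (p1), p1 = true.
From the singleton clause (p2), p2 = true.
Every clause now holds.
A satisfying assignment: p1 ↦ true,  p2 ↦ true,  p3 ↦ false,  p4 ↦ false,  p5 ↦ false,  p6 ↦ false.

Satisfiable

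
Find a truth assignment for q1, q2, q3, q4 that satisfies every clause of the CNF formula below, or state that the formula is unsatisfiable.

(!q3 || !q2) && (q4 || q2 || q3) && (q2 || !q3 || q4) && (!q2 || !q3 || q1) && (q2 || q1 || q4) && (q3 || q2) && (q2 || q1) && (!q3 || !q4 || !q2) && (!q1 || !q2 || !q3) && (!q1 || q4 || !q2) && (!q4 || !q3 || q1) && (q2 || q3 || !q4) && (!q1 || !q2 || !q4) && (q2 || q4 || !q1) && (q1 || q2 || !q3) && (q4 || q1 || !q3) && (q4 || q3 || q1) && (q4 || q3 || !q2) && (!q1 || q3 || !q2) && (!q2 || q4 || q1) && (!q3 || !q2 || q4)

Try q3 = true.
From the singleton clause (!q2), q2 = false.
From the singleton clause (q4), q4 = true.
From the singleton clause (q1), q1 = true.
All clauses are satisfied.

q1: true; q2: false; q3: true; q4: true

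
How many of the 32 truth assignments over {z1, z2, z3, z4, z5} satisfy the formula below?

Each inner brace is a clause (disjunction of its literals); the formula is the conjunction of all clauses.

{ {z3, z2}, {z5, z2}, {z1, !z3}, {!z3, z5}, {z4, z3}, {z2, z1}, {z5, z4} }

There are 2^5 = 32 truth assignments over (z1, z2, z3, z4, z5).
Split on z4. With z4 = true, the clauses containing z4 are satisfied and !z4 drops from the rest; 6 of the 2^4 = 16 assignments to the other variables satisfy what remains.
With z4 = false, by the same count on the reduced clause set, 2 assignments work.
(One model: z1=F, z2=T, z3=F, z4=T, z5=F.)
Total: 6 + 2 = 8.

8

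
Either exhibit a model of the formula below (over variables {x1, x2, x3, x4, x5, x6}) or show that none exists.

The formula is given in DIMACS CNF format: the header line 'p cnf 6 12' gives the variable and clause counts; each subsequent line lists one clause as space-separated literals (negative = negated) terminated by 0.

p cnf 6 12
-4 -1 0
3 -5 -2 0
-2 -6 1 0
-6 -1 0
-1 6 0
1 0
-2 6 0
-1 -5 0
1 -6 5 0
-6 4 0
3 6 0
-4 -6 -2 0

Unit clause (x1) forces x1 = True.
Unit clause (¬x4) forces x4 = False.
Unit clause (¬x6) forces x6 = False.
But (x6) is also a unit clause — contradiction.

UNSATISFIABLE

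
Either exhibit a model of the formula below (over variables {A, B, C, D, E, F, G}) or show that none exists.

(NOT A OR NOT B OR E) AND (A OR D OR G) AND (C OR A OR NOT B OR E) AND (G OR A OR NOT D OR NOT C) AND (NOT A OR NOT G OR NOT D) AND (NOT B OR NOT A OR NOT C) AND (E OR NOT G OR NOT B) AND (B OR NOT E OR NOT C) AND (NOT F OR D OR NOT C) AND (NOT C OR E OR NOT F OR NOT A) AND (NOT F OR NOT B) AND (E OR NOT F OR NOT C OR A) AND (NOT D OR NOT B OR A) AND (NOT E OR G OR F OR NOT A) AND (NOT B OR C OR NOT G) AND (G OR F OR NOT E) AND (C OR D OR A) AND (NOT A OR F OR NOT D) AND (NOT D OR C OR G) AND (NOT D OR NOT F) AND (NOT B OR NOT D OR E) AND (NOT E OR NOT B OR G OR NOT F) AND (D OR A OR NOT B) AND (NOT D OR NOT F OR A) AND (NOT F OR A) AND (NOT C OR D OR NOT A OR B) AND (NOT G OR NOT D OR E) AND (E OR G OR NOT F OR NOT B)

A=true, B=false, C=false, D=false, E=true, F=true, G=false

Case F = true:
The clause (NOT B) is unit, so B = false.
The clause (NOT D) is unit, so D = false.
The clause (NOT C) is unit, so C = false.
The clause (A) is unit, so A = true.
All clauses hold; E, G can take either value.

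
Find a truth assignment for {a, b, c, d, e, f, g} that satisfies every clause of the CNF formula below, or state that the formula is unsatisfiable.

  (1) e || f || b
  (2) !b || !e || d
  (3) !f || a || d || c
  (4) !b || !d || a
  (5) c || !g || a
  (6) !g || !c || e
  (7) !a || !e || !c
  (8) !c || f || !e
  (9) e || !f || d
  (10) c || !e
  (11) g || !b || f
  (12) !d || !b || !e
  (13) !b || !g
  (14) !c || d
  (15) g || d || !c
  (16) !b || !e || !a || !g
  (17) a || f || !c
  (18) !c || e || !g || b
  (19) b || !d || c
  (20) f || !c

Case c = true:
Unit clause (d) forces d = true.
Unit clause (f) forces f = true.
Case b = true:
Unit clause (a) forces a = true.
Unit clause (!e) forces e = false.
Unit clause (!g) forces g = false.
Every clause now holds.

a ↦ true; b ↦ true; c ↦ true; d ↦ true; e ↦ false; f ↦ true; g ↦ false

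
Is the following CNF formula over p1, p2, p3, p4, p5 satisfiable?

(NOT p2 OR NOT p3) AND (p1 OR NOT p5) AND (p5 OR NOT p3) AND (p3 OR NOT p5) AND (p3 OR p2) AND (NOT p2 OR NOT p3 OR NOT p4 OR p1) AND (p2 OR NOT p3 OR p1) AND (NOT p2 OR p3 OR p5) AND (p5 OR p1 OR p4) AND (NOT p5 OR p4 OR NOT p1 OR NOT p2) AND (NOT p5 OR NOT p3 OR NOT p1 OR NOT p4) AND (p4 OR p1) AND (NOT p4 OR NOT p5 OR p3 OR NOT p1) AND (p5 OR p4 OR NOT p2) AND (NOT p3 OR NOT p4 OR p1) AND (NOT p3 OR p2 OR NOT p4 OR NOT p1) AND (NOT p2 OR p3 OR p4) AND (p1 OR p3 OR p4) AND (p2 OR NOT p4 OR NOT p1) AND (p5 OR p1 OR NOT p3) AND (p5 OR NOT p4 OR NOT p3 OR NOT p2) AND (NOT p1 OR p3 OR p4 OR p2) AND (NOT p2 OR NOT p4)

Satisfiable

Branch on p2: set p2 = false.
The clause (p3) is unit, so p3 = true.
The clause (p5) is unit, so p5 = true.
The clause (p1) is unit, so p1 = true.
The clause (NOT p4) is unit, so p4 = false.
Every clause now holds.
A satisfying assignment: p1=true, p2=false, p3=true, p4=false, p5=true.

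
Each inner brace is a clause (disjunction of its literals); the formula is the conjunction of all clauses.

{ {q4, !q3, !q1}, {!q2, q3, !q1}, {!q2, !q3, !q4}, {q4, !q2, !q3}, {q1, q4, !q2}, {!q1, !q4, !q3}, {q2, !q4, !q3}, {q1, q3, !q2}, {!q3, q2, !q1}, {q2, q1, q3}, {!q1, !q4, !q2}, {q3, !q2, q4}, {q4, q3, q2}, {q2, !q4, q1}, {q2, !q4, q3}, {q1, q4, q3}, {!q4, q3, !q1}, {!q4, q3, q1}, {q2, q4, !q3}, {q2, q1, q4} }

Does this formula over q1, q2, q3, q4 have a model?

Branch on q4: set q4 = true.
Branch on q2: set q2 = false.
Unit clause (!q3) forces q3 = false.
That conflicts with the unit clause (q3).
Backtrack on q2: now try q2 = true.
Unit clause (!q3) forces q3 = false.
Unit clause (!q1) forces q1 = false.
That conflicts with the unit clause (q1).
Either choice for q2 ends in contradiction.
Backtrack on q4: now try q4 = false.
Branch on q3: set q3 = false.
Unit clause (!q2) forces q2 = false.
That conflicts with the unit clause (q2).
Backtrack on q3: now try q3 = true.
Unit clause (!q1) forces q1 = false.
Unit clause (!q2) forces q2 = false.
That conflicts with the unit clause (q2).
Either choice for q3 ends in contradiction.
Either choice for q4 ends in contradiction.
No assignment satisfies every clause.

No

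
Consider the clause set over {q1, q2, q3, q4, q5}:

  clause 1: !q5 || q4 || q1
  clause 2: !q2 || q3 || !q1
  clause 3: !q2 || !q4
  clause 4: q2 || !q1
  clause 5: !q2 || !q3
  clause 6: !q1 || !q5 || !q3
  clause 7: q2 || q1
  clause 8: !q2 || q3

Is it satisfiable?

Branch on q2: set q2 = false.
From the singleton clause (!q1), q1 = false.
That conflicts with the unit clause (q1).
Undo q2 and try q2 = true.
From the singleton clause (!q4), q4 = false.
From the singleton clause (!q3), q3 = false.
That conflicts with the unit clause (q3).
Either choice for q2 ends in contradiction.
No assignment satisfies every clause.

No, unsatisfiable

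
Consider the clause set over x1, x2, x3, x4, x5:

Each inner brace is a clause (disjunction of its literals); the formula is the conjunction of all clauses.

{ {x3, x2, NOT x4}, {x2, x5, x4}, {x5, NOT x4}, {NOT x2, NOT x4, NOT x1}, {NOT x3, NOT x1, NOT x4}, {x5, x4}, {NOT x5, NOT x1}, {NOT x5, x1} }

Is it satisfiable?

Case x5 = true:
The clause (NOT x1) is unit, so x1 = false.
Now (x1) is unsatisfied and unit — conflict.
Undo x5 and try x5 = false.
The clause (NOT x4) is unit, so x4 = false.
Now (x4) is unsatisfied and unit — conflict.
Neither x5 = true nor x5 = false works.
No assignment satisfies every clause.

No, unsatisfiable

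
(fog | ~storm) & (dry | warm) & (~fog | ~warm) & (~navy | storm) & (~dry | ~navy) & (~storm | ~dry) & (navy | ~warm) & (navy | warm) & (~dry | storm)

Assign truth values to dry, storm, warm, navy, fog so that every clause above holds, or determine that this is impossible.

Branch on fog: set fog = 1.
Unit clause (~warm) forces warm = 0.
Unit clause (dry) forces dry = 1.
Unit clause (~navy) forces navy = 0.
Now (navy) is unsatisfied and unit — conflict.
Undo fog and try fog = 0.
Unit clause (~storm) forces storm = 0.
Unit clause (~navy) forces navy = 0.
Unit clause (~warm) forces warm = 0.
Now (warm) is unsatisfied and unit — conflict.
Neither fog = 1 nor fog = 0 works.

UNSATISFIABLE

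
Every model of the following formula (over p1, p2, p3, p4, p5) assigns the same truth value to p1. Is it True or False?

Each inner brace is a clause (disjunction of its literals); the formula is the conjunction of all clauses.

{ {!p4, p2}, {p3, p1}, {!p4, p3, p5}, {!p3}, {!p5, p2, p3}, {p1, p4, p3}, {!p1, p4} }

True

Suppose p1 = false.
Unit clause (p3) forces p3 = true.
Now (!p3) is unsatisfied and unit — conflict.
So every satisfying assignment has p1 = True.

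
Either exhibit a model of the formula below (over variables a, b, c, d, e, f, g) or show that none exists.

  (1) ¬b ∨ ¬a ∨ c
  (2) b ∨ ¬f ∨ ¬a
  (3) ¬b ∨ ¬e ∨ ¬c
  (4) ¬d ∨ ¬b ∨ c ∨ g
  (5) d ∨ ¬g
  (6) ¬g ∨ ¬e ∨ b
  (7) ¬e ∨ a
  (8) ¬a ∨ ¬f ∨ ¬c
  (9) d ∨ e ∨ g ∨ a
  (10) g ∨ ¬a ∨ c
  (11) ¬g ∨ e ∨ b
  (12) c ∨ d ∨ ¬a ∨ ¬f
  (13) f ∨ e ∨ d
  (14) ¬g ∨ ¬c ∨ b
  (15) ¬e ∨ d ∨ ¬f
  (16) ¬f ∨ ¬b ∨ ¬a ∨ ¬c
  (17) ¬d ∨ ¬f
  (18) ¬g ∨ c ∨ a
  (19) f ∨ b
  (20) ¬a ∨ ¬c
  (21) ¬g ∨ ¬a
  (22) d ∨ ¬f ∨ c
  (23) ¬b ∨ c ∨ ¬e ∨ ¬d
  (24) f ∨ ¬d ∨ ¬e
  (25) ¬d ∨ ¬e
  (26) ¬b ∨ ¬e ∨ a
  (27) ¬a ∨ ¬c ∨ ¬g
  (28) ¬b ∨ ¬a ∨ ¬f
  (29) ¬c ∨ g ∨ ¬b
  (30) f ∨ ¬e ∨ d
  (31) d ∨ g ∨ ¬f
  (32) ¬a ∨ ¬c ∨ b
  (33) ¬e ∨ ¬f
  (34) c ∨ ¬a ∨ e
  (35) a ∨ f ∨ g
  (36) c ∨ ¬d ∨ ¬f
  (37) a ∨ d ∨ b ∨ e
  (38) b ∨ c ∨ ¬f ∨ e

Suppose d = True.
From the singleton clause (¬f), f = False.
From the singleton clause (b), b = True.
From the singleton clause (¬e), e = False.
Suppose a = False.
From the singleton clause (g), g = True.
From the singleton clause (c), c = True.
Every clause now holds.

a: False; b: True; c: True; d: True; e: False; f: False; g: True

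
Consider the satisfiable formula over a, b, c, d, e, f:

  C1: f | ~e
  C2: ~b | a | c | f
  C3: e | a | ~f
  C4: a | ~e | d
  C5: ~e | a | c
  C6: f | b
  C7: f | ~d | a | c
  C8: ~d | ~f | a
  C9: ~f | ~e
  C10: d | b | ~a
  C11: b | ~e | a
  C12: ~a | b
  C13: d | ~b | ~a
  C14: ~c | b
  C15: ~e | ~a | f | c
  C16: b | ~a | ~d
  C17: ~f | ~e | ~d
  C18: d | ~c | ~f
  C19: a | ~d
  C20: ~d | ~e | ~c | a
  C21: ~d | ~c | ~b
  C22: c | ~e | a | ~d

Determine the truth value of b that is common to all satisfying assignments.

Suppose b = 0.
From the singleton clause (f), f = 1.
From the singleton clause (~e), e = 0.
From the singleton clause (a), a = 1.
That conflicts with the unit clause (~a).
So every satisfying assignment has b = True.

True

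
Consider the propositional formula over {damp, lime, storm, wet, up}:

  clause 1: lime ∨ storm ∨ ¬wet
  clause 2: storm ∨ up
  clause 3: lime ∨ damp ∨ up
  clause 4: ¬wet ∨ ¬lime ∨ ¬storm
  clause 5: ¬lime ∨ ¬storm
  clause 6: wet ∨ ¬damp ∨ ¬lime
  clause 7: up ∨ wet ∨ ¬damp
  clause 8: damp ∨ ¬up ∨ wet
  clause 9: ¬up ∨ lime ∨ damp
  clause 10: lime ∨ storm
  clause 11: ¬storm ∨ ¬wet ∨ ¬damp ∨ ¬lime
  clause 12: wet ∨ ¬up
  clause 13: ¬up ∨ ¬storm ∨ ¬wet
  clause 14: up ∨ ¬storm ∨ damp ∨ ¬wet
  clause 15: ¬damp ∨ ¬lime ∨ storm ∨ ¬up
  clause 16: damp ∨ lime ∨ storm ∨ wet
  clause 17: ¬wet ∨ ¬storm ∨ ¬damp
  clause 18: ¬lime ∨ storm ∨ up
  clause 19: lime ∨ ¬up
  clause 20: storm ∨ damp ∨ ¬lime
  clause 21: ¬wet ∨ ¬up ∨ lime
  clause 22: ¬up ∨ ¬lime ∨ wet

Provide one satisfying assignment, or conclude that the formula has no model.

UNSATISFIABLE

Branch on storm: set storm = True.
(¬lime) alone gives lime = False.
(¬up) alone gives up = False.
(damp) alone gives damp = True.
(wet) alone gives wet = True.
But (¬wet) is also a unit clause — contradiction.
Backtrack on storm: now try storm = False.
(up) alone gives up = True.
(lime) alone gives lime = True.
(wet) alone gives wet = True.
(¬damp) alone gives damp = False.
But (damp) is also a unit clause — contradiction.
Neither storm = True nor storm = False works.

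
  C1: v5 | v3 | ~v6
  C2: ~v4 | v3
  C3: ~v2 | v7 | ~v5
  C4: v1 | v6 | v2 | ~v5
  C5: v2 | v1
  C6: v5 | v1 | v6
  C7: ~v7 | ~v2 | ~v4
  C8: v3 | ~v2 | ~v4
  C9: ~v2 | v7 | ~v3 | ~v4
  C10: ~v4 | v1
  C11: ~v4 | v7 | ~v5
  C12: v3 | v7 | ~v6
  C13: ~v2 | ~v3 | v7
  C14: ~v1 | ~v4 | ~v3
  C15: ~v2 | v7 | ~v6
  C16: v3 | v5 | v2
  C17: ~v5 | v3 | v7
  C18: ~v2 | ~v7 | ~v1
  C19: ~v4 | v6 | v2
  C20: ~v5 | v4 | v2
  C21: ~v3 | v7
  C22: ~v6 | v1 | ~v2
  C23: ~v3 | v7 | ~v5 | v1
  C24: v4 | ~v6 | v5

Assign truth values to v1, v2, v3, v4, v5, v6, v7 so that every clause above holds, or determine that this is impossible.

Try v4 = 0.
Try v2 = 0.
The clause (v1) is unit, so v1 = 1.
The clause (~v5) is unit, so v5 = 0.
The clause (v3) is unit, so v3 = 1.
The clause (v7) is unit, so v7 = 1.
The clause (~v6) is unit, so v6 = 0.
This assignment satisfies each clause.

v1: 1, v2: 0, v3: 1, v4: 0, v5: 0, v6: 0, v7: 1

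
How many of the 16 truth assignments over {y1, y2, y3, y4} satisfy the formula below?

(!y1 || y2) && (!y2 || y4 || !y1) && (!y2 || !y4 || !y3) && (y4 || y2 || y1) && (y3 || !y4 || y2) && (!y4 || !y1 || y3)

4

There are 2^4 = 16 truth assignments over (y1, y2, y3, y4).
Split on y4. With y4 = true, the clauses containing y4 are satisfied and !y4 drops from the rest; 2 of the 2^3 = 8 assignments to the other variables satisfy what remains.
With y4 = false, by the same count on the reduced clause set, 2 assignments work.
(One model: y1=F, y2=F, y3=T, y4=T.)
Total: 2 + 2 = 4.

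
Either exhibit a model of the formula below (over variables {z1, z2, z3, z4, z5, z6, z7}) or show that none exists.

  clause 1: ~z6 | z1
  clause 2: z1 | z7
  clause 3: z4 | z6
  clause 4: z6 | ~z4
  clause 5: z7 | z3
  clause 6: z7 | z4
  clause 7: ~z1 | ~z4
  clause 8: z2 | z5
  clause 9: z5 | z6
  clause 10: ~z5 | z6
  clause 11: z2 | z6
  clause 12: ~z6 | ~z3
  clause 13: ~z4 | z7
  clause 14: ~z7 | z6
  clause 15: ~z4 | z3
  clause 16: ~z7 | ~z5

Case z6 = 1:
From the singleton clause (z1), z1 = 1.
From the singleton clause (~z4), z4 = 0.
From the singleton clause (z7), z7 = 1.
From the singleton clause (~z3), z3 = 0.
From the singleton clause (~z5), z5 = 0.
From the singleton clause (z2), z2 = 1.
All clauses are satisfied.

z1 ↦ 1; z2 ↦ 1; z3 ↦ 0; z4 ↦ 0; z5 ↦ 0; z6 ↦ 1; z7 ↦ 1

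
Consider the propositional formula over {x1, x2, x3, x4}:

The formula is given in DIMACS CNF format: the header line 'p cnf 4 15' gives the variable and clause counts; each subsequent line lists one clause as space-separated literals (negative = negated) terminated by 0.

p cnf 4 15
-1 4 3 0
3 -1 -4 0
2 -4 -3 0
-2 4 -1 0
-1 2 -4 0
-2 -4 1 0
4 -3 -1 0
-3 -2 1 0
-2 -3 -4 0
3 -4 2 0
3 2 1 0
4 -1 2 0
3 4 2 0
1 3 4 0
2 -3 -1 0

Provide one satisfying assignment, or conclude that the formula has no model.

x1: False,  x2: False,  x3: True,  x4: False

Branch on x1: set x1 = False.
Branch on x2: set x2 = False.
From the singleton clause (x3), x3 = True.
From the singleton clause (¬x4), x4 = False.
Every clause now holds.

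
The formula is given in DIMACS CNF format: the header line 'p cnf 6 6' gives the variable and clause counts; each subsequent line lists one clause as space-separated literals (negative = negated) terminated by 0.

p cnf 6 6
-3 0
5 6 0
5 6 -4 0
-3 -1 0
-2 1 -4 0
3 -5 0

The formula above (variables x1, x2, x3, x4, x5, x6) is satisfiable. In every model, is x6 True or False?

Suppose x6 = False.
(¬x3) alone gives x3 = False.
(x5) alone gives x5 = True.
But (¬x5) is also a unit clause — contradiction.
So every satisfying assignment has x6 = True.

True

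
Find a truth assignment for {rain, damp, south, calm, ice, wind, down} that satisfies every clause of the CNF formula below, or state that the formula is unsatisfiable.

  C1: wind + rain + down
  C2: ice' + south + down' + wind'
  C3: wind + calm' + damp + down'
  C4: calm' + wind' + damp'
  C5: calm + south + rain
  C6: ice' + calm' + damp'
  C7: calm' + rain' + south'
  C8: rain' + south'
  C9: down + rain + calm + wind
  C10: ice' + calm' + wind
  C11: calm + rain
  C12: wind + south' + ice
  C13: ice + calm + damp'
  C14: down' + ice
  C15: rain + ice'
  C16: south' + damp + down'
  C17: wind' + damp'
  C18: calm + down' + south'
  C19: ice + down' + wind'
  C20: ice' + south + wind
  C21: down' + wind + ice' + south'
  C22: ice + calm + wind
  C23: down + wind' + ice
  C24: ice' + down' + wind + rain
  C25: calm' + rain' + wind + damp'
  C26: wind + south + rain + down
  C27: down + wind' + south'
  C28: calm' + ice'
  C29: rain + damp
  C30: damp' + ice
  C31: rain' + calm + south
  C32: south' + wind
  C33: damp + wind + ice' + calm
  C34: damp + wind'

rain: 1; damp: 0; south: 0; calm: 1; ice: 0; wind: 0; down: 0

Branch on rain: set rain = 1.
From the singleton clause (south'), south = 0.
From the singleton clause (calm), calm = 1.
From the singleton clause (ice'), ice = 0.
From the singleton clause (down'), down = 0.
From the singleton clause (wind'), wind = 0.
From the singleton clause (damp'), damp = 0.
All clauses are satisfied.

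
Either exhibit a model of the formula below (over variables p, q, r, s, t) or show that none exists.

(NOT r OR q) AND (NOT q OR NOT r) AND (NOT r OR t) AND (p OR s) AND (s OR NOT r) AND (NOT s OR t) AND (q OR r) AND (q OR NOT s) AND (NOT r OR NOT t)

Try r = false.
The clause (q) is unit, so q = true.
Try p = true.
Try s = false.
Every clause is now satisfied; t is unconstrained.

p ↦ true; q ↦ true; r ↦ false; s ↦ false; t ↦ false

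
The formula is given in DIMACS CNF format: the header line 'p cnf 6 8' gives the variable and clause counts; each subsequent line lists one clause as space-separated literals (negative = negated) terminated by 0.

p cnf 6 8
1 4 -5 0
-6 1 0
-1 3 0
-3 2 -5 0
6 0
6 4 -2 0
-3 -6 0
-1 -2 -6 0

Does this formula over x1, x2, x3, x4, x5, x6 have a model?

From the singleton clause (x6), x6 = True.
From the singleton clause (x1), x1 = True.
From the singleton clause (x3), x3 = True.
That conflicts with the unit clause (¬x3).
No assignment satisfies every clause.

No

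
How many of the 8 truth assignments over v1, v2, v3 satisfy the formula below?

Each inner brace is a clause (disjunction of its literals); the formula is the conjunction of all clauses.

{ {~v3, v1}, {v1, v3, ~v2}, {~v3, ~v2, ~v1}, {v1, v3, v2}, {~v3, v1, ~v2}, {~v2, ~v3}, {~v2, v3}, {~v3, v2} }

1

There are 2^3 = 8 truth assignments over (v1, v2, v3).
Check each against the 8 clauses (columns in the order v1, v2, v3):
  F F F  ✗ fails (v1 | v3 | v2)
  F F T  ✗ fails (~v3 | v1)
  F T F  ✗ fails (v1 | v3 | ~v2)
  F T T  ✗ fails (~v3 | v1)
  T F F  ✓ satisfies all
  T F T  ✗ fails (~v3 | v2)
  T T F  ✗ fails (~v2 | v3)
  T T T  ✗ fails (~v3 | ~v2 | ~v1)
1 of the 8 rows is a model.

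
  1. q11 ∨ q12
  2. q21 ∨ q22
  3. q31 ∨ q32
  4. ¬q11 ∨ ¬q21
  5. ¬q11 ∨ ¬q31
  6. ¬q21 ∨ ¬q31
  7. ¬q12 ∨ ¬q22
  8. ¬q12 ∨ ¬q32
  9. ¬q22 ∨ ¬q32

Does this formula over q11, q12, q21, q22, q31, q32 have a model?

Try q11 = True.
The clause (¬q21) is unit, so q21 = False.
The clause (q22) is unit, so q22 = True.
The clause (¬q31) is unit, so q31 = False.
The clause (q32) is unit, so q32 = True.
But (¬q32) is also a unit clause — contradiction.
So q11 must be the other value — set q11 = False.
The clause (q12) is unit, so q12 = True.
The clause (¬q22) is unit, so q22 = False.
The clause (q21) is unit, so q21 = True.
The clause (¬q31) is unit, so q31 = False.
The clause (q32) is unit, so q32 = True.
But (¬q32) is also a unit clause — contradiction.
Either choice for q11 ends in contradiction.
No assignment satisfies every clause.

No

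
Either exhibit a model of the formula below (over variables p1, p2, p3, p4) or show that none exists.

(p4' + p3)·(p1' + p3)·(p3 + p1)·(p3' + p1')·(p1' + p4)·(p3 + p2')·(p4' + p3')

p1=0, p2=0, p3=1, p4=0

Branch on p4: set p4 = 0.
From the singleton clause (p1'), p1 = 0.
From the singleton clause (p3), p3 = 1.
All clauses hold; p2 can take either value.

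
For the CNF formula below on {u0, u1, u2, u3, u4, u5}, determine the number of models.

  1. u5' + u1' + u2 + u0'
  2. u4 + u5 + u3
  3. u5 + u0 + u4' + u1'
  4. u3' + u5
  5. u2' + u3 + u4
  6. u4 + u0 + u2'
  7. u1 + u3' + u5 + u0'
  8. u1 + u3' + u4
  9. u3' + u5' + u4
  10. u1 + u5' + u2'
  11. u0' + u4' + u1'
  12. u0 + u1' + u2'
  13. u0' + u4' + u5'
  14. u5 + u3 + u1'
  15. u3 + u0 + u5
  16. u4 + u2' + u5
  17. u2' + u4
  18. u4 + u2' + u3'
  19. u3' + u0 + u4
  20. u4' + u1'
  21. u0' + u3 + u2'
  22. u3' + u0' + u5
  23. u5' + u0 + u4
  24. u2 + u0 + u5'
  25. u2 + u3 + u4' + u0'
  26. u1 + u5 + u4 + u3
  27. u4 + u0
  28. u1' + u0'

There are 2^6 = 64 truth assignments over (u0, u1, u2, u3, u4, u5).
Split on u1. With u1 = 1, the clauses containing u1 are satisfied and u1' drops from the rest; 0 of the 2^5 = 32 assignments to the other variables satisfy what remains.
With u1 = 0, by the same count on the reduced clause set, 1 assignment works.
Total: 0 + 1 = 1.

1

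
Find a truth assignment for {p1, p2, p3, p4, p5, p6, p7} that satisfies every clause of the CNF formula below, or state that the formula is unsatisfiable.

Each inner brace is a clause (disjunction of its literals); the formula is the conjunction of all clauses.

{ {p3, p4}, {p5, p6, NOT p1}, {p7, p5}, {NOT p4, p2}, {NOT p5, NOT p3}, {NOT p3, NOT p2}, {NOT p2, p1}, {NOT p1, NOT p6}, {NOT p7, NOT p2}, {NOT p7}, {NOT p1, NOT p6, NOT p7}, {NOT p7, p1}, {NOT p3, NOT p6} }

Unit clause (NOT p7) forces p7 = false.
Unit clause (p5) forces p5 = true.
Unit clause (NOT p3) forces p3 = false.
Unit clause (p4) forces p4 = true.
Unit clause (p2) forces p2 = true.
Unit clause (p1) forces p1 = true.
Unit clause (NOT p6) forces p6 = false.
This assignment satisfies each clause.

p1=true, p2=true, p3=false, p4=true, p5=true, p6=false, p7=false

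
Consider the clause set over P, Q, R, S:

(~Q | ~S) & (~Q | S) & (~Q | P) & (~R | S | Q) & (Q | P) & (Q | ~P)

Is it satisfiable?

Branch on Q: set Q = 0.
(P) alone gives P = 1.
That conflicts with the unit clause (~P).
Backtrack on Q: now try Q = 1.
(~S) alone gives S = 0.
That conflicts with the unit clause (S).
Both values of Q lead to a conflict.
No assignment satisfies every clause.

No, unsatisfiable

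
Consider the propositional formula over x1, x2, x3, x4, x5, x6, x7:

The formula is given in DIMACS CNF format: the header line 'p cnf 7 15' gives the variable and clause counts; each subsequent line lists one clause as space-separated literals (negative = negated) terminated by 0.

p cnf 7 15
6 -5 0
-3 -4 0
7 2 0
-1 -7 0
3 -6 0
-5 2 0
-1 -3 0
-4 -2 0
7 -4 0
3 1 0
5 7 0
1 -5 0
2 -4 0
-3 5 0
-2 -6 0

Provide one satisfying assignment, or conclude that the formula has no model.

UNSATISFIABLE

Suppose x6 = True.
(x3) alone gives x3 = True.
(¬x4) alone gives x4 = False.
(¬x1) alone gives x1 = False.
(¬x5) alone gives x5 = False.
But (x5) is also a unit clause — contradiction.
So x6 must be the other value — set x6 = False.
(¬x5) alone gives x5 = False.
(x7) alone gives x7 = True.
(¬x1) alone gives x1 = False.
(x3) alone gives x3 = True.
But (¬x3) is also a unit clause — contradiction.
Neither x6 = True nor x6 = False works.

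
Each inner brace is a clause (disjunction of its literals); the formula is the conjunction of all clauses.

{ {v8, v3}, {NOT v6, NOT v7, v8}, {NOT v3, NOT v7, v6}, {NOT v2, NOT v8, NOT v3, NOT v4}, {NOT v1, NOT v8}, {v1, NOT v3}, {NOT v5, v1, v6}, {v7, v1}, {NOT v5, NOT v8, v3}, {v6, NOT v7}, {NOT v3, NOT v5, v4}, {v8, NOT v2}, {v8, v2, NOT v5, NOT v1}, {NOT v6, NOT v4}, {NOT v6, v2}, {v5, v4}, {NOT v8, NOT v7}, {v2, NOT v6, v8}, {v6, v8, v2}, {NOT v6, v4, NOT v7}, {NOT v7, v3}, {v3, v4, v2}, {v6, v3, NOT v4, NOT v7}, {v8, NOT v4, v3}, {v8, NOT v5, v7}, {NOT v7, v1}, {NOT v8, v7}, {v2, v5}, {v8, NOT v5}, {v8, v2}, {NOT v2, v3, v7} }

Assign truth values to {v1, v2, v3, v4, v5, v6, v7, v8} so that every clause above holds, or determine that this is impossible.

UNSATISFIABLE

Try v8 = true.
From the singleton clause (NOT v1), v1 = false.
From the singleton clause (NOT v3), v3 = false.
From the singleton clause (v7), v7 = true.
But (NOT v7) is also a unit clause — contradiction.
Undo v8 and try v8 = false.
From the singleton clause (v3), v3 = true.
From the singleton clause (v1), v1 = true.
From the singleton clause (NOT v2), v2 = false.
But (v2) is also a unit clause — contradiction.
Both values of v8 lead to a conflict.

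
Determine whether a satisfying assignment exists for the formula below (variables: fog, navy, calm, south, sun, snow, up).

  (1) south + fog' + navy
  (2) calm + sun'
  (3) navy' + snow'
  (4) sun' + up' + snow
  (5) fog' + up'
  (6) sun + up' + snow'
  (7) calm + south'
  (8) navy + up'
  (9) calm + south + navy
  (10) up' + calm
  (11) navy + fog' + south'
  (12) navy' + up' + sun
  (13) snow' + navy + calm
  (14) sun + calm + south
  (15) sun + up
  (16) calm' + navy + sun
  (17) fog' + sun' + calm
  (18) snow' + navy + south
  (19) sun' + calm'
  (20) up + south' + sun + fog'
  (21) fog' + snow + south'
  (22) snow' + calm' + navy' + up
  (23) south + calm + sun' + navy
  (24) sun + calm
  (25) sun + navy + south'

Try calm = 1.
The clause (sun') is unit, so sun = 0.
The clause (up) is unit, so up = 1.
The clause (fog') is unit, so fog = 0.
The clause (snow') is unit, so snow = 0.
The clause (navy) is unit, so navy = 1.
But (navy') is also a unit clause — contradiction.
Backtrack on calm: now try calm = 0.
The clause (sun') is unit, so sun = 0.
But (sun) is also a unit clause — contradiction.
Either choice for calm ends in contradiction.
No assignment satisfies every clause.

No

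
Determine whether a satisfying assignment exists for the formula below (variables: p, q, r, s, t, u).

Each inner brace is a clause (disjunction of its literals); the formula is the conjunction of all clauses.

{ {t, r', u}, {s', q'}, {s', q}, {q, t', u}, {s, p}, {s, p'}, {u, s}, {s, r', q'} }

Suppose s = 0.
From the singleton clause (p), p = 1.
But (p') is also a unit clause — contradiction.
Backtrack on s: now try s = 1.
From the singleton clause (q'), q = 0.
But (q) is also a unit clause — contradiction.
Both values of s lead to a conflict.
No assignment satisfies every clause.

No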